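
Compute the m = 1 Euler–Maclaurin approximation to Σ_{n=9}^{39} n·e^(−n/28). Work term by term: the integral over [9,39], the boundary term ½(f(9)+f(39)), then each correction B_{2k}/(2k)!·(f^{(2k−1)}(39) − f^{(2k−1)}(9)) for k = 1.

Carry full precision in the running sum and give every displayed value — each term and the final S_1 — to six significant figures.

S_1 ≈ 293.341

Integral: ∫_9^39 x·e^(−x/28) dx = 285.284.
Boundary: ½(f(9) + f(39)) = ½(6.52601 + 9.68622) = 8.10612.
So far: 293.390.
Correction k=1: B_{2}/2! · (f^{(1)}(39) − f^{(1)}(9)) = 1/12 · (-0.0975718 − 0.492041) = -0.0491344.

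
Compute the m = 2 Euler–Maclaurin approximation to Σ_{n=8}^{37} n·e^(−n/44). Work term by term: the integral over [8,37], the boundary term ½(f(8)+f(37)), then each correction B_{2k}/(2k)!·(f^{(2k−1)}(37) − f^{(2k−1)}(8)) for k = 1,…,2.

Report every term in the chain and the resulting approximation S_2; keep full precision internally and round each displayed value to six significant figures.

Integral: ∫_8^37 x·e^(−x/44) dx = 370.408.
Boundary: ½(f(8) + f(37)) = ½(6.67002 + 15.9588) = 11.3144.
Running total after boundary: 381.723.
Order-1 term: 1/12 · (0.0686188 − 0.682161) = -0.0511286.
Partial sum through k=1: 381.672.
Order-2 term: −1/720 · (0.000481020 − 0.00121367) = 1.01757e-06.

S_2 ≈ 381.672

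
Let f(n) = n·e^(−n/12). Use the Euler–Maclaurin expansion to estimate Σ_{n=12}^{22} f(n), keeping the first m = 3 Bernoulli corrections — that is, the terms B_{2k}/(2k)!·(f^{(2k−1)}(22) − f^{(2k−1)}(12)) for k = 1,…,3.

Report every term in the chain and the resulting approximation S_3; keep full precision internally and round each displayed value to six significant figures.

∫_12^22 x·e^(−x/12) dx evaluates to 40.7183.
½[f(12) + f(22)] = ½[4.41455 + 3.51735] = 3.96595.
So far: 44.6843.
Order-1 term: 1/12 · (-0.133233 − 0.00000) = -0.0111028.
Running total after k=1: 44.6732.
Order-2 term: −1/720 · (0.00129532 − 0.00510944) = 5.29738e-06.
Running total after k=2: 44.6732.
Order-3 term: 1/30240 · (2.44158e-05 − 7.09644e-05) = -1.53931e-09.

S_3 ≈ 44.6732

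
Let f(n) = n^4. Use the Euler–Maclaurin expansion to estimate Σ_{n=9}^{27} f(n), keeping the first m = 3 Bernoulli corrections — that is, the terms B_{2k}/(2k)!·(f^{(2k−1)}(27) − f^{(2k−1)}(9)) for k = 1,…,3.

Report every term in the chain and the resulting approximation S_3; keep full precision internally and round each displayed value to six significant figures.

∫_9^27 x^4 dx evaluates to 2.85797e+06.
Endpoint term: (f(9) + f(27))/2 = (6561.00 + 531441)/2 = 269001.
Running total after boundary: 3.12697e+06.
k=1: B_{2}/(2)! × [f^{(1)}(27) − f^{(1)}(9)] = 1/12 × (78732.0 − 2916.00) = 6318.00.
Partial sum through k=1: 3.13329e+06.
k=2: B_{4}/(4)! × [f^{(3)}(27) − f^{(3)}(9)] = −1/720 × (648.000 − 216.000) = -0.600000.
Partial sum through k=2: 3.13329e+06.
k=3: B_{6}/(6)! × [f^{(5)}(27) − f^{(5)}(9)] = 1/30240 × (0.00000 − 0.00000) = 0.00000.

S_3 ≈ 3.13329e+06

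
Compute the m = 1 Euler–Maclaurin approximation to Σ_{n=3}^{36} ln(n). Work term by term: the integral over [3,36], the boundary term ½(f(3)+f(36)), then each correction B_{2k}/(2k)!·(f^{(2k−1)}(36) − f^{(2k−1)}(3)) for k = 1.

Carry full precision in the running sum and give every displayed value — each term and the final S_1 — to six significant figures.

S_1 ≈ 95.0264

Integral: ∫_3^36 ln(x) dx = 92.7108.
Boundary: ½(f(3) + f(36)) = ½(1.09861 + 3.58352) = 2.34107.
Running total after boundary: 95.0519.
Order-1 term: 1/12 · (0.0277778 − 0.333333) = -0.0254630.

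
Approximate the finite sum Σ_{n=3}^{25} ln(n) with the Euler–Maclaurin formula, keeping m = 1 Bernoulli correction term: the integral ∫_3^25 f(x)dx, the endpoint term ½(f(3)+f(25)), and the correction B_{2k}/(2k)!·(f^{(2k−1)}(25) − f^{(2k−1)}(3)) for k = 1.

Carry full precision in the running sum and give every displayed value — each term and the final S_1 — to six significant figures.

S_1 ≈ 57.3104

The integral term ∫_3^25 ln(x) dx = 55.1761.
Boundary: ½(f(3) + f(25)) = ½(1.09861 + 3.21888) = 2.15874.
Running total after boundary: 57.3348.
Order-1 term: 1/12 · (0.0400000 − 0.333333) = -0.0244444.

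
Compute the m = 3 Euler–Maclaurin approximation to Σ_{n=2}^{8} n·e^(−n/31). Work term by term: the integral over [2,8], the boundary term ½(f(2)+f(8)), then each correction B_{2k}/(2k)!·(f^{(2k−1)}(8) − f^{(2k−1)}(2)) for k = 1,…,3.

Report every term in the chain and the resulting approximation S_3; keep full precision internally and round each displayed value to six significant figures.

The integral term ∫_2^8 x·e^(−x/31) dx = 25.0766.
½[f(2) + f(8)] = ½[1.87504 + 6.18036] = 4.02770.
Integral + boundary = 29.1043.
Correction k=1: B_{2}/2! · (f^{(1)}(8) − f^{(1)}(2)) = 1/12 · (0.573179 − 0.877036) = -0.0253214.
Running total after k=1: 29.0790.
Correction k=2: B_{4}/4! · (f^{(3)}(8) − f^{(3)}(2)) = −1/720 · (0.00220423 − 0.00286376) = 9.16014e-07.
Running total after k=2: 29.0790.
Correction k=3: B_{6}/6! · (f^{(5)}(8) − f^{(5)}(2)) = 1/30240 · (3.96673e-06 − 5.01030e-06) = -3.45096e-11.

S_3 ≈ 29.0790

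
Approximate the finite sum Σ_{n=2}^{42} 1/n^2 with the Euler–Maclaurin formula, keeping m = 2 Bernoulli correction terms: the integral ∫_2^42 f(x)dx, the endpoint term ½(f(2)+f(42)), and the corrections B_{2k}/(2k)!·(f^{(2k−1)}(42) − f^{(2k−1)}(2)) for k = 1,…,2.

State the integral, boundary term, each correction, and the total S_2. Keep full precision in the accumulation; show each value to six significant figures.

Integral: ∫_2^42 1/x^2 dx = 0.476190.
Boundary: ½(f(2) + f(42)) = ½(0.250000 + 0.000566893) = 0.125283.
Running total after boundary: 0.601474.
Order-1 term: 1/12 · (-2.69949e-05 − (-0.250000)) = 0.0208311.
Partial sum through k=1: 0.622305.
Order-2 term: −1/720 · (-1.83639e-07 − (-0.750000)) = -0.00104167.

S_2 ≈ 0.621263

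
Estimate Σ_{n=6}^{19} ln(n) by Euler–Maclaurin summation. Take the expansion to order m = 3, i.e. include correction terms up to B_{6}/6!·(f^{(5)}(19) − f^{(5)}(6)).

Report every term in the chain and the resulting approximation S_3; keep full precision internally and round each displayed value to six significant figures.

∫_6^19 ln(x) dx evaluates to 32.1938.
Endpoint term: (f(6) + f(19))/2 = (1.79176 + 2.94444)/2 = 2.36810.
Integral + boundary = 34.5619.
Order-1 term: 1/12 · (0.0526316 − 0.166667) = -0.00950292.
After k=1: 34.5524.
Order-2 term: −1/720 · (0.000291588 − 0.00925926) = 1.24551e-05.
After k=2: 34.5524.
Order-3 term: 1/30240 · (9.69267e-06 − 0.00308642) = -1.01744e-07.

S_3 ≈ 34.5524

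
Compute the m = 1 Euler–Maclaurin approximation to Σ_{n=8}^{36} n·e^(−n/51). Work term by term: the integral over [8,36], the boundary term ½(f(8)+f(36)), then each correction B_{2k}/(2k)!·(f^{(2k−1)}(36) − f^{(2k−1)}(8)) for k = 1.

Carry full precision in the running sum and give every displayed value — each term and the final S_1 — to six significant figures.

∫_8^36 x·e^(−x/51) dx evaluates to 381.731.
Boundary: ½(f(8) + f(36)) = ½(6.83857 + 17.7722) = 12.3054.
So far: 394.037.
Order-1 term: 1/12 · (0.145198 − 0.720732) = -0.0479612.

S_1 ≈ 393.989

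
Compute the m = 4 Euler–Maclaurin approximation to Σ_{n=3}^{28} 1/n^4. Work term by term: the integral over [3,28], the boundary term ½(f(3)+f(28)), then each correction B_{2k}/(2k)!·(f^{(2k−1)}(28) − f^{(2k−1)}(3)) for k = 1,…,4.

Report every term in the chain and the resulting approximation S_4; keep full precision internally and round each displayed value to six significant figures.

S_4 ≈ 0.0198081

∫_3^28 1/x^4 dx evaluates to 0.0123305.
Endpoint term: (f(3) + f(28))/2 = (0.0123457 + 1.62693e-06)/2 = 0.00617365.
So far: 0.0185041.
Correction k=1: B_{2}/2! · (f^{(1)}(28) − f^{(1)}(3)) = 1/12 · (-2.32418e-07 − (-0.0164609)) = 0.00137172.
Partial sum through k=1: 0.0198759.
Correction k=2: B_{4}/4! · (f^{(3)}(28) − f^{(3)}(3)) = −1/720 · (-8.89355e-09 − (-0.0548697)) = -7.62079e-05.
Partial sum through k=2: 0.0197997.
Correction k=3: B_{6}/6! · (f^{(5)}(28) − f^{(5)}(3)) = 1/30240 · (-6.35253e-10 − (-0.341411)) = 1.12901e-05.
Partial sum through k=3: 0.0198110.
Correction k=4: B_{8}/8! · (f^{(7)}(28) − f^{(7)}(3)) = −1/1209600 · (-7.29245e-11 − (-3.41411)) = -2.82251e-06.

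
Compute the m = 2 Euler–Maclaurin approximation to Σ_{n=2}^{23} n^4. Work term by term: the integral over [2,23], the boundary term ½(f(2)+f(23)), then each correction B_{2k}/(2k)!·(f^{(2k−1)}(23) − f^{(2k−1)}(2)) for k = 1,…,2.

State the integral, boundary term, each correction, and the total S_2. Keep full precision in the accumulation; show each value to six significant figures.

S_2 ≈ 1.43124e+06

∫_2^23 x^4 dx evaluates to 1.28726e+06.
Boundary: ½(f(2) + f(23)) = ½(16.0000 + 279841) = 139928.
So far: 1.42719e+06.
k=1: B_{2}/(2)! × [f^{(1)}(23) − f^{(1)}(2)] = 1/12 × (48668.0 − 32.0000) = 4053.00.
After k=1: 1.43124e+06.
k=2: B_{4}/(4)! × [f^{(3)}(23) − f^{(3)}(2)] = −1/720 × (552.000 − 48.0000) = -0.700000.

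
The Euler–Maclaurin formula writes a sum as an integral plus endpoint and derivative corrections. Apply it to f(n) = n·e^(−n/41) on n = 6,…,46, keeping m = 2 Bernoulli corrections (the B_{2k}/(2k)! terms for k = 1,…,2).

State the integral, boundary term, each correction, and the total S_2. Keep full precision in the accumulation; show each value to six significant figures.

S_2 ≈ 513.109

∫_6^46 x·e^(−x/41) dx evaluates to 503.092.
½[f(6) + f(46)] = ½[5.18318 + 14.9796] = 10.0814.
Running total after boundary: 513.173.
Order-1 term: 1/12 · (-0.0397127 − 0.737444) = -0.0647630.
Partial sum through k=1: 513.109.
Order-2 term: −1/720 · (0.000363816 − 0.00146649) = 1.53149e-06.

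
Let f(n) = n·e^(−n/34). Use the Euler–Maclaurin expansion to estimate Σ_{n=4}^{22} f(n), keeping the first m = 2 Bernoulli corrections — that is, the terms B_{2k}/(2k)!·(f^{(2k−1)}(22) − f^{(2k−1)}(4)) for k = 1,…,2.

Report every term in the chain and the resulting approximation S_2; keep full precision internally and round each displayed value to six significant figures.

Integral: ∫_4^22 x·e^(−x/34) dx = 151.698.
Boundary: ½(f(4) + f(22)) = ½(3.55604 + 11.5188) = 7.53744.
Running total after boundary: 159.235.
Correction k=1: B_{2}/2! · (f^{(1)}(22) − f^{(1)}(4)) = 1/12 · (0.184794 − 0.784420) = -0.0499689.
Partial sum through k=1: 159.185.
Correction k=2: B_{4}/4! · (f^{(3)}(22) − f^{(3)}(4)) = −1/720 · (0.00106571 − 0.00221664) = 1.59852e-06.

S_2 ≈ 159.185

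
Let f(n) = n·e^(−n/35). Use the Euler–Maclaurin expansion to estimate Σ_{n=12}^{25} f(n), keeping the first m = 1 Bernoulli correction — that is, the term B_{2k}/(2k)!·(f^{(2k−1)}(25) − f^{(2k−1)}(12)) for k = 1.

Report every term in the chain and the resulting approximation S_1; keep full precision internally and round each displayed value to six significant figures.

Integral: ∫_12^25 x·e^(−x/35) dx = 139.484.
Boundary: ½(f(12) + f(25)) = ½(8.51688 + 12.2385) = 10.3777.
So far: 149.862.
Correction k=1: B_{2}/2! · (f^{(1)}(25) − f^{(1)}(12)) = 1/12 · (0.139869 − 0.466400) = -0.0272109.

S_1 ≈ 149.835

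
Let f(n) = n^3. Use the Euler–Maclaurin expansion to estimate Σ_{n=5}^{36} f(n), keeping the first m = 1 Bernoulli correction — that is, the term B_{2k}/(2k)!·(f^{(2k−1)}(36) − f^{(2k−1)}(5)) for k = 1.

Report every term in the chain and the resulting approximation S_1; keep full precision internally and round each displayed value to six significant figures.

S_1 ≈ 443456

∫_5^36 x^3 dx evaluates to 419748.
Endpoint term: (f(5) + f(36))/2 = (125.000 + 46656.0)/2 = 23390.5.
Running total after boundary: 443138.
Correction k=1: B_{2}/2! · (f^{(1)}(36) − f^{(1)}(5)) = 1/12 · (3888.00 − 75.0000) = 317.750.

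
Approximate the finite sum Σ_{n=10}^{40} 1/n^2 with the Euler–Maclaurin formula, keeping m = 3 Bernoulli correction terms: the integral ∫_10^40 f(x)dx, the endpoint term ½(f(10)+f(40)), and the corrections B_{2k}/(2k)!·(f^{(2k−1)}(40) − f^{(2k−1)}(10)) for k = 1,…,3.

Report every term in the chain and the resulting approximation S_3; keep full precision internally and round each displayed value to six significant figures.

S_3 ≈ 0.0804762

∫_10^40 1/x^2 dx evaluates to 0.0750000.
Boundary: ½(f(10) + f(40)) = ½(0.0100000 + 0.000625000) = 0.00531250.
So far: 0.0803125.
Order-1 term: 1/12 · (-3.12500e-05 − (-0.00200000)) = 0.000164063.
After k=1: 0.0804766.
Order-2 term: −1/720 · (-2.34375e-07 − (-0.000240000)) = -3.33008e-07.
After k=2: 0.0804762.
Order-3 term: 1/30240 · (-4.39453e-09 − (-7.20000e-05)) = 2.38081e-09.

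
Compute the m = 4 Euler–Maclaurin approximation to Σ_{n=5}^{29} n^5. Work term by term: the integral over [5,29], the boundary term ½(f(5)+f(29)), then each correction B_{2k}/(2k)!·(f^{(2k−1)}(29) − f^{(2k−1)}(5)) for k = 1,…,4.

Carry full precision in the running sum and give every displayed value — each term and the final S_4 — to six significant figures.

The integral term ∫_5^29 x^5 dx = 9.91346e+07.
Boundary: ½(f(5) + f(29)) = ½(3125.00 + 2.05111e+07) = 1.02571e+07.
Integral + boundary = 1.09392e+08.
Order-1 term: 1/12 · (3.53640e+06 − 3125.00) = 294440.
Running total after k=1: 1.09686e+08.
Order-2 term: −1/720 · (50460.0 − 1500.00) = -68.0000.
Running total after k=2: 1.09686e+08.
Order-3 term: 1/30240 · (120.000 − 120.000) = 0.00000.
Running total after k=3: 1.09686e+08.
Order-4 term: −1/1209600 · (0.00000 − 0.00000) = 0.00000.

S_4 ≈ 1.09686e+08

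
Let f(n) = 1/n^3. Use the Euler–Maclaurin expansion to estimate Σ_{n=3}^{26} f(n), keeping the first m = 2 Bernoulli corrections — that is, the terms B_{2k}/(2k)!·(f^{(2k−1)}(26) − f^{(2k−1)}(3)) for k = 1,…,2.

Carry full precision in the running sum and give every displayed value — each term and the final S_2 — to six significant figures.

S_2 ≈ 0.0763344

The integral term ∫_3^26 1/x^3 dx = 0.0548159.
Endpoint term: (f(3) + f(26))/2 = (0.0370370 + 5.68958e-05)/2 = 0.0185470.
So far: 0.0733629.
Correction k=1: B_{2}/2! · (f^{(1)}(26) − f^{(1)}(3)) = 1/12 · (-6.56490e-06 − (-0.0370370)) = 0.00308587.
Running total after k=1: 0.0764487.
Correction k=2: B_{4}/4! · (f^{(3)}(26) − f^{(3)}(3)) = −1/720 · (-1.94228e-07 − (-0.0823045)) = -0.000114312.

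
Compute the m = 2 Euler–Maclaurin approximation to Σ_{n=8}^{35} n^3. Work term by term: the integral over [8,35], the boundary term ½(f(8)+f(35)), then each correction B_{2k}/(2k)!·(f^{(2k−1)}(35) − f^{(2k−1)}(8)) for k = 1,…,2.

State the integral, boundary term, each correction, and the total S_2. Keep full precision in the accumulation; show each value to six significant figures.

Integral: ∫_8^35 x^3 dx = 374132.
Endpoint term: (f(8) + f(35))/2 = (512.000 + 42875.0)/2 = 21693.5.
Running total after boundary: 395826.
Order-1 term: 1/12 · (3675.00 − 192.000) = 290.250.
Partial sum through k=1: 396116.
Order-2 term: −1/720 · (6.00000 − 6.00000) = 0.00000.

S_2 ≈ 396116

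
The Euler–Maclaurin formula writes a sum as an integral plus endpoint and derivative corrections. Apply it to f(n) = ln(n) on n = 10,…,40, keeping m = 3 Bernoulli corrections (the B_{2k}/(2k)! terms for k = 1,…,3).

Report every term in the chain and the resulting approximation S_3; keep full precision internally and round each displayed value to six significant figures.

The integral term ∫_10^40 ln(x) dx = 94.5293.
Boundary: ½(f(10) + f(40)) = ½(2.30259 + 3.68888) = 2.99573.
Integral + boundary = 97.5251.
k=1: B_{2}/(2)! × [f^{(1)}(40) − f^{(1)}(10)] = 1/12 × (0.0250000 − 0.100000) = -0.00625000.
Partial sum through k=1: 97.5188.
k=2: B_{4}/(4)! × [f^{(3)}(40) − f^{(3)}(10)] = −1/720 × (3.12500e-05 − 0.00200000) = 2.73437e-06.
Partial sum through k=2: 97.5188.
k=3: B_{6}/(6)! × [f^{(5)}(40) − f^{(5)}(10)] = 1/30240 × (2.34375e-07 − 0.000240000) = -7.92876e-09.

S_3 ≈ 97.5188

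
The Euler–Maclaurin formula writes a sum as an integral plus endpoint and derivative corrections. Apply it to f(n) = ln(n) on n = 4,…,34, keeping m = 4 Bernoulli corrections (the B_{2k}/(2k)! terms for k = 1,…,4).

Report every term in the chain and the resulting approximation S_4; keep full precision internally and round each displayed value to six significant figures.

S_4 ≈ 86.7891

The integral term ∫_4^34 ln(x) dx = 84.3511.
½[f(4) + f(34)] = ½[1.38629 + 3.52636] = 2.45633.
Integral + boundary = 86.8074.
k=1: B_{2}/(2)! × [f^{(1)}(34) − f^{(1)}(4)] = 1/12 × (0.0294118 − 0.250000) = -0.0183824.
After k=1: 86.7890.
k=2: B_{4}/(4)! × [f^{(3)}(34) − f^{(3)}(4)] = −1/720 × (5.08854e-05 − 0.0312500) = 4.33321e-05.
After k=2: 86.7891.
k=3: B_{6}/(6)! × [f^{(5)}(34) − f^{(5)}(4)] = 1/30240 × (5.28222e-07 − 0.0234375) = -7.75032e-07.
After k=3: 86.7891.
k=4: B_{8}/(8)! × [f^{(7)}(34) − f^{(7)}(4)] = −1/1209600 × (1.37082e-08 − 0.0439453) = 3.63304e-08.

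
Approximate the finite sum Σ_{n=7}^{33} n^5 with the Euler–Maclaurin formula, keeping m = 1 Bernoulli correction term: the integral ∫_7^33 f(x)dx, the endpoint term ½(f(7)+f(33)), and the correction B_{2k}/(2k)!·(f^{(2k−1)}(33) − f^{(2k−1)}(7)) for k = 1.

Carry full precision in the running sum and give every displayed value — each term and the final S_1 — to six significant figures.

∫_7^33 x^5 dx evaluates to 2.15225e+08.
Boundary: ½(f(7) + f(33)) = ½(16807.0 + 3.91354e+07) = 1.95761e+07.
So far: 2.34801e+08.
k=1: B_{2}/(2)! × [f^{(1)}(33) − f^{(1)}(7)] = 1/12 × (5.92960e+06 − 12005.0) = 493133.

S_1 ≈ 2.35294e+08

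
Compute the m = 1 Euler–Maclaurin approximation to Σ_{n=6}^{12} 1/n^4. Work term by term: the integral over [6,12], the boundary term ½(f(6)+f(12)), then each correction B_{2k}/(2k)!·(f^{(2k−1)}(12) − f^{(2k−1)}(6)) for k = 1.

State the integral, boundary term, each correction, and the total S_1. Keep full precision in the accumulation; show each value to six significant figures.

∫_6^12 1/x^4 dx evaluates to 0.00135031.
Endpoint term: (f(6) + f(12))/2 = (0.000771605 + 4.82253e-05)/2 = 0.000409915.
So far: 0.00176022.
Correction k=1: B_{2}/2! · (f^{(1)}(12) − f^{(1)}(6)) = 1/12 · (-1.60751e-05 − (-0.000514403)) = 4.15273e-05.

S_1 ≈ 0.00180175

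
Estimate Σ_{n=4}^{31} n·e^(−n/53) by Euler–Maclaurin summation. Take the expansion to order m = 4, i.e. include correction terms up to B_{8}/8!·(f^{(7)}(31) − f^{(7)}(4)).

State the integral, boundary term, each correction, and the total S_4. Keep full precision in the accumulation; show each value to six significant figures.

S_4 ≈ 331.360

Integral: ∫_4^31 x·e^(−x/53) dx = 320.922.
Endpoint term: (f(4) + f(31))/2 = (3.70922 + 17.2719)/2 = 10.4906.
Running total after boundary: 331.413.
k=1: B_{2}/(2)! × [f^{(1)}(31) − f^{(1)}(4)] = 1/12 × (0.231273 − 0.857321) = -0.0521706.
Partial sum through k=1: 331.360.
k=2: B_{4}/(4)! × [f^{(3)}(31) − f^{(3)}(4)] = −1/720 × (0.000479028 − 0.000965444) = 6.75578e-07.
Partial sum through k=2: 331.360.
k=3: B_{6}/(6)! × [f^{(5)}(31) − f^{(5)}(4)] = 1/30240 × (3.11756e-07 − 5.78741e-07) = -8.82886e-12.
Partial sum through k=3: 331.360.
k=4: B_{8}/(8)! × [f^{(7)}(31) − f^{(7)}(4)] = −1/1209600 × (1.61260e-10 − 2.89706e-10) = 1.06189e-16.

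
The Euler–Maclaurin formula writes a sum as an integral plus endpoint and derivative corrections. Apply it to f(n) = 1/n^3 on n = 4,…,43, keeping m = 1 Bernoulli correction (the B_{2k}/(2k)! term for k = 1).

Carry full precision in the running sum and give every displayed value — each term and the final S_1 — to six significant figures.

S_1 ≈ 0.0397749

Integral: ∫_4^43 1/x^3 dx = 0.0309796.
Boundary: ½(f(4) + f(43)) = ½(0.0156250 + 1.25775e-05) = 0.00781879.
Running total after boundary: 0.0387984.
Order-1 term: 1/12 · (-8.77501e-07 − (-0.0117188)) = 0.000976489.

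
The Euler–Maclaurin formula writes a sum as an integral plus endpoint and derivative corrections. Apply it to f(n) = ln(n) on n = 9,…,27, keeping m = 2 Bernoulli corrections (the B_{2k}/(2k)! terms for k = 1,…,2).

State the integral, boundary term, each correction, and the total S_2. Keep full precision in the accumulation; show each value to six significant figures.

The integral term ∫_9^27 ln(x) dx = 51.2126.
½[f(9) + f(27)] = ½[2.19722 + 3.29584] = 2.74653.
Integral + boundary = 53.9591.
k=1: B_{2}/(2)! × [f^{(1)}(27) − f^{(1)}(9)] = 1/12 × (0.0370370 − 0.111111) = -0.00617284.
Running total after k=1: 53.9529.
k=2: B_{4}/(4)! × [f^{(3)}(27) − f^{(3)}(9)] = −1/720 × (0.000101611 − 0.00274348) = 3.66927e-06.

S_2 ≈ 53.9529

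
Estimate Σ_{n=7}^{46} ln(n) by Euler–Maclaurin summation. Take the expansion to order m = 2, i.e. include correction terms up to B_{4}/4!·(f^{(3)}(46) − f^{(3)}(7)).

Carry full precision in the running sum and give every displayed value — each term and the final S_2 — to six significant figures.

S_2 ≈ 126.373

Integral: ∫_7^46 ln(x) dx = 123.496.
Endpoint term: (f(7) + f(46))/2 = (1.94591 + 3.82864)/2 = 2.88728.
Running total after boundary: 126.383.
Correction k=1: B_{2}/2! · (f^{(1)}(46) − f^{(1)}(7)) = 1/12 · (0.0217391 − 0.142857) = -0.0100932.
Running total after k=1: 126.373.
Correction k=2: B_{4}/4! · (f^{(3)}(46) − f^{(3)}(7)) = −1/720 · (2.05474e-05 − 0.00583090) = 8.06994e-06.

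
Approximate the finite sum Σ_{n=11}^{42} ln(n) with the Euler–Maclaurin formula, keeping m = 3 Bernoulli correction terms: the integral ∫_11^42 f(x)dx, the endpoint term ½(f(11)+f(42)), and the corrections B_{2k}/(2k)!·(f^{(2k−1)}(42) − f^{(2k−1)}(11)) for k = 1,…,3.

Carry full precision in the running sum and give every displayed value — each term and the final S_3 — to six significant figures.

S_3 ≈ 102.667

Integral: ∫_11^42 ln(x) dx = 99.6053.
Endpoint term: (f(11) + f(42))/2 = (2.39790 + 3.73767)/2 = 3.06778.
Running total after boundary: 102.673.
Order-1 term: 1/12 · (0.0238095 − 0.0909091) = -0.00559163.
After k=1: 102.667.
Order-2 term: −1/720 · (2.69949e-05 − 0.00150263) = 2.04949e-06.
After k=2: 102.667.
Order-3 term: 1/30240 · (1.83639e-07 − 0.000149021) = -4.92187e-09.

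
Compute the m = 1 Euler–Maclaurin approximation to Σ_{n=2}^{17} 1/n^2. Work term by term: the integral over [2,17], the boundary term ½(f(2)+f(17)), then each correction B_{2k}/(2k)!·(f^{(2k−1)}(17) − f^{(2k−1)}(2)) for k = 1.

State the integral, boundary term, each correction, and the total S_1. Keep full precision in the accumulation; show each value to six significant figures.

Integral: ∫_2^17 1/x^2 dx = 0.441176.
Endpoint term: (f(2) + f(17))/2 = (0.250000 + 0.00346021)/2 = 0.126730.
Running total after boundary: 0.567907.
Order-1 term: 1/12 · (-0.000407083 − (-0.250000)) = 0.0207994.

S_1 ≈ 0.588706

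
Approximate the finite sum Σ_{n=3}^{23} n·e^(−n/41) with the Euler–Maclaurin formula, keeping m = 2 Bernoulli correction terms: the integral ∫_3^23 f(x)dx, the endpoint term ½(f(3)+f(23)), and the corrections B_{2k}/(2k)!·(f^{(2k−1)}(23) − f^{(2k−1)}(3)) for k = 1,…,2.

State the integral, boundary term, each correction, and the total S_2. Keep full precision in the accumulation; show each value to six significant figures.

The integral term ∫_3^23 x·e^(−x/41) dx = 179.323.
½[f(3) + f(23)] = ½[2.78833 + 13.1250] = 7.95666.
Running total after boundary: 187.279.
Correction k=1: B_{2}/2! · (f^{(1)}(23) − f^{(1)}(3)) = 1/12 · (0.250530 − 0.861434) = -0.0509087.
Running total after k=1: 187.228.
Correction k=2: B_{4}/4! · (f^{(3)}(23) − f^{(3)}(3)) = −1/720 · (0.000827980 − 0.00161827) = 1.09763e-06.

S_2 ≈ 187.228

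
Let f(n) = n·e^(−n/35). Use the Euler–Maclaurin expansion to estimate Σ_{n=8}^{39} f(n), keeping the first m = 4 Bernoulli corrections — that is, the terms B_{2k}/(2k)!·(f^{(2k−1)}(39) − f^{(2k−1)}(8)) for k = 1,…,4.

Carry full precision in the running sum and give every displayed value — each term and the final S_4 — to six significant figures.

S_4 ≈ 357.102

Integral: ∫_8^39 x·e^(−x/35) dx = 347.575.
½[f(8) + f(39)] = ½[6.36536 + 12.7978] = 9.58159.
So far: 357.157.
Correction k=1: B_{2}/2! · (f^{(1)}(39) − f^{(1)}(8)) = 1/12 · (-0.0375028 − 0.613802) = -0.0542754.
After k=1: 357.102.
Correction k=2: B_{4}/4! · (f^{(3)}(39) − f^{(3)}(8)) = −1/720 · (0.000505140 − 0.00180012) = 1.79858e-06.
After k=2: 357.102.
Correction k=3: B_{6}/6! · (f^{(5)}(39) − f^{(5)}(8)) = 1/30240 · (8.49710e-07 − 2.52993e-06) = -5.55629e-11.
After k=3: 357.102.
Correction k=4: B_{8}/8! · (f^{(7)}(39) − f^{(7)}(8)) = −1/1209600 · (1.05066e-09 − 2.93093e-09) = 1.55445e-15.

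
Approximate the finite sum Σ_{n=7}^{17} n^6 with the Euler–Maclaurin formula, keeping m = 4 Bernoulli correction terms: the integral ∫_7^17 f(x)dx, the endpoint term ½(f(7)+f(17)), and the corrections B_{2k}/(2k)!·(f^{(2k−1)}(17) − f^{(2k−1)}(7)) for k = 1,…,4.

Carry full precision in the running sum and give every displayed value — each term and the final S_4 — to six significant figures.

S_4 ≈ 7.13305e+07

Integral: ∫_7^17 x^6 dx = 5.85022e+07.
Endpoint term: (f(7) + f(17))/2 = (117649 + 2.41376e+07)/2 = 1.21276e+07.
Integral + boundary = 7.06298e+07.
Correction k=1: B_{2}/2! · (f^{(1)}(17) − f^{(1)}(7)) = 1/12 · (8.51914e+06 − 100842) = 701525.
After k=1: 7.13313e+07.
Correction k=2: B_{4}/4! · (f^{(3)}(17) − f^{(3)}(7)) = −1/720 · (589560 − 41160.0) = -761.667.
After k=2: 7.13305e+07.
Correction k=3: B_{6}/6! · (f^{(5)}(17) − f^{(5)}(7)) = 1/30240 · (12240.0 − 5040.00) = 0.238095.
After k=3: 7.13305e+07.
Correction k=4: B_{8}/8! · (f^{(7)}(17) − f^{(7)}(7)) = −1/1209600 · (0.00000 − 0.00000) = 0.00000.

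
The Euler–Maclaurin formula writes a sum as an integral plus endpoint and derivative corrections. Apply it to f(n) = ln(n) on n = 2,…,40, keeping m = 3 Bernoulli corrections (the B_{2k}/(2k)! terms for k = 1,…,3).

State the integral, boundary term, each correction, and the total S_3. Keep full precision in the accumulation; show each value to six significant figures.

S_3 ≈ 110.321

Integral: ∫_2^40 ln(x) dx = 108.169.
Endpoint term: (f(2) + f(40))/2 = (0.693147 + 3.68888)/2 = 2.19101.
Integral + boundary = 110.360.
k=1: B_{2}/(2)! × [f^{(1)}(40) − f^{(1)}(2)] = 1/12 × (0.0250000 − 0.500000) = -0.0395833.
Partial sum through k=1: 110.320.
k=2: B_{4}/(4)! × [f^{(3)}(40) − f^{(3)}(2)] = −1/720 × (3.12500e-05 − 0.250000) = 0.000347179.
Partial sum through k=2: 110.321.
k=3: B_{6}/(6)! × [f^{(5)}(40) − f^{(5)}(2)] = 1/30240 × (2.34375e-07 − 0.750000) = -2.48016e-05.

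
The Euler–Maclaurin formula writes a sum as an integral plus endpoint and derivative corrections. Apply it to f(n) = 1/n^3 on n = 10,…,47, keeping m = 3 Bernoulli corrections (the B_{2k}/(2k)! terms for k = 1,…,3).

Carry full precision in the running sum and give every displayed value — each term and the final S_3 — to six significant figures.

∫_10^47 1/x^3 dx evaluates to 0.00477365.
½[f(10) + f(47)] = ½[0.00100000 + 9.63178e-06] = 0.000504816.
Running total after boundary: 0.00527847.
Order-1 term: 1/12 · (-6.14794e-07 − (-0.000300000)) = 2.49488e-05.
Running total after k=1: 0.00530342.
Order-2 term: −1/720 · (-5.56627e-09 − (-6.00000e-05)) = -8.33256e-08.
Running total after k=2: 0.00530333.
Order-3 term: 1/30240 · (-1.05832e-10 − (-2.52000e-05)) = 8.33330e-10.

S_3 ≈ 0.00530334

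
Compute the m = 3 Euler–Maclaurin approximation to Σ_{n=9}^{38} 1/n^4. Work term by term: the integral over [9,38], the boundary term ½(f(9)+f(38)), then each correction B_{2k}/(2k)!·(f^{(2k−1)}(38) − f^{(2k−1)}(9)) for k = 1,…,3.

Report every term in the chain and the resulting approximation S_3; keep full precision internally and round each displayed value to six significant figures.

∫_9^38 1/x^4 dx evaluates to 0.000451173.
½[f(9) + f(38)] = ½[0.000152416 + 4.79585e-07] = 7.64477e-05.
Running total after boundary: 0.000527620.
k=1: B_{2}/(2)! × [f^{(1)}(38) − f^{(1)}(9)] = 1/12 × (-5.04826e-08 − (-6.77404e-05)) = 5.64082e-06.
Partial sum through k=1: 0.000533261.
k=2: B_{4}/(4)! × [f^{(3)}(38) − f^{(3)}(9)] = −1/720 × (-1.04881e-09 − (-2.50890e-05)) = -3.48444e-08.
Partial sum through k=2: 0.000533226.
k=3: B_{6}/(6)! × [f^{(5)}(38) − f^{(5)}(9)] = 1/30240 × (-4.06740e-11 − (-1.73455e-05)) = 5.73593e-10.

S_3 ≈ 0.000533227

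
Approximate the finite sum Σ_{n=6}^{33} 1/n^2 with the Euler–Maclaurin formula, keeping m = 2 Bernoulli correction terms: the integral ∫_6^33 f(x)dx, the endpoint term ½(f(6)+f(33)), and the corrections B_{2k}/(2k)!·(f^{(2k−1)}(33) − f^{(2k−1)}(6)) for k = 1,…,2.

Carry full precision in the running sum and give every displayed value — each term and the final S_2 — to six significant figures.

∫_6^33 1/x^2 dx evaluates to 0.136364.
½[f(6) + f(33)] = ½[0.0277778 + 0.000918274] = 0.0143480.
Running total after boundary: 0.150712.
Order-1 term: 1/12 · (-5.56529e-05 − (-0.00925926)) = 0.000766967.
Partial sum through k=1: 0.151479.
Order-2 term: −1/720 · (-6.13256e-07 − (-0.00308642)) = -4.28584e-06.

S_2 ≈ 0.151474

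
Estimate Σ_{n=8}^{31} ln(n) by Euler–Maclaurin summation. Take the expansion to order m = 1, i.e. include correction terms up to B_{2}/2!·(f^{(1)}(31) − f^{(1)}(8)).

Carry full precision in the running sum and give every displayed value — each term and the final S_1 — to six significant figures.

∫_8^31 ln(x) dx evaluates to 66.8181.
Endpoint term: (f(8) + f(31))/2 = (2.07944 + 3.43399)/2 = 2.75671.
Running total after boundary: 69.5748.
Order-1 term: 1/12 · (0.0322581 − 0.125000) = -0.00772849.

S_1 ≈ 69.5671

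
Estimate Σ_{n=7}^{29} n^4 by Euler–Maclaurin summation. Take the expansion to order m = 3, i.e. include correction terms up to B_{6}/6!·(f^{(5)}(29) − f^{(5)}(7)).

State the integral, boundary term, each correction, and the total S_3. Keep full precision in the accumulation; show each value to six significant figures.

Integral: ∫_7^29 x^4 dx = 4.09887e+06.
½[f(7) + f(29)] = ½[2401.00 + 707281] = 354841.
Integral + boundary = 4.45371e+06.
Order-1 term: 1/12 · (97556.0 − 1372.00) = 8015.33.
Partial sum through k=1: 4.46172e+06.
Order-2 term: −1/720 · (696.000 − 168.000) = -0.733333.
Partial sum through k=2: 4.46172e+06.
Order-3 term: 1/30240 · (0.00000 − 0.00000) = 0.00000.

S_3 ≈ 4.46172e+06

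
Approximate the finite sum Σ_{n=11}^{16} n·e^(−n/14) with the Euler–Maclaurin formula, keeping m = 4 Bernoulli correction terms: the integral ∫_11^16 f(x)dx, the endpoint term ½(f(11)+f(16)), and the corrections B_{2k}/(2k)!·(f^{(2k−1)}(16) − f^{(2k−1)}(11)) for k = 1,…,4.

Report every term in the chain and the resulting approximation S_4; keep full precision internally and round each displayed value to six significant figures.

S_4 ≈ 30.6333

The integral term ∫_11^16 x·e^(−x/14) dx = 25.5872.
Endpoint term: (f(11) + f(16))/2 = (5.01373 + 5.10250)/2 = 5.05812.
Running total after boundary: 30.6453.
k=1: B_{2}/(2)! × [f^{(1)}(16) − f^{(1)}(11)] = 1/12 × (-0.0455581 − 0.0976701) = -0.0119357.
Running total after k=1: 30.6333.
k=2: B_{4}/(4)! × [f^{(3)}(16) − f^{(3)}(11)] = −1/720 × (0.00302171 − 0.00514928) = 2.95495e-06.
Running total after k=2: 30.6333.
k=3: B_{6}/(6)! × [f^{(5)}(16) − f^{(5)}(11)] = 1/30240 × (3.20197e-05 − 5.00012e-05) = -5.94627e-10.
Running total after k=3: 30.6333.
k=4: B_{8}/(8)! × [f^{(7)}(16) − f^{(7)}(11)] = −1/1209600 × (2.48074e-07 − 3.76176e-07) = 1.05905e-13.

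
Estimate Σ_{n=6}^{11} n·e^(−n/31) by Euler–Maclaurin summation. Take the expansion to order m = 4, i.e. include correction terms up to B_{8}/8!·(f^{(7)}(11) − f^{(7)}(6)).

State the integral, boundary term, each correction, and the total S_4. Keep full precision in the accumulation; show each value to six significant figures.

S_4 ≈ 38.3988

The integral term ∫_6^11 x·e^(−x/31) dx = 32.0873.
Boundary: ½(f(6) + f(11)) = ½(4.94418 + 7.71415) = 6.32917.
So far: 38.4165.
Correction k=1: B_{2}/2! · (f^{(1)}(11) − f^{(1)}(6)) = 1/12 · (0.452443 − 0.664540) = -0.0176748.
Running total after k=1: 38.3988.
Correction k=2: B_{4}/4! · (f^{(3)}(11) − f^{(3)}(6)) = −1/720 · (0.00193030 − 0.00240645) = 6.61325e-07.
Running total after k=2: 38.3988.
Correction k=3: B_{6}/6! · (f^{(5)}(11) − f^{(5)}(6)) = 1/30240 · (3.52736e-06 − 4.28865e-06) = -2.51751e-11.
Running total after k=3: 38.3988.
Correction k=4: B_{8}/8! · (f^{(7)}(11) − f^{(7)}(6)) = −1/1209600 · (5.25087e-09 − 6.31966e-09) = 8.83592e-16.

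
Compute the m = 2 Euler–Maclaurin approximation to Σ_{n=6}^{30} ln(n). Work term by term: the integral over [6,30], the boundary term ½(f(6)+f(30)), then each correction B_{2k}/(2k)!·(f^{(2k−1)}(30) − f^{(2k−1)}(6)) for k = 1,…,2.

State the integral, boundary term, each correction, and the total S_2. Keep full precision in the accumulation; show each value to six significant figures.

S_2 ≈ 69.8707

Integral: ∫_6^30 ln(x) dx = 67.2854.
Boundary: ½(f(6) + f(30)) = ½(1.79176 + 3.40120) = 2.59648.
Integral + boundary = 69.8818.
k=1: B_{2}/(2)! × [f^{(1)}(30) − f^{(1)}(6)] = 1/12 × (0.0333333 − 0.166667) = -0.0111111.
Running total after k=1: 69.8707.
k=2: B_{4}/(4)! × [f^{(3)}(30) − f^{(3)}(6)] = −1/720 × (7.40741e-05 − 0.00925926) = 1.27572e-05.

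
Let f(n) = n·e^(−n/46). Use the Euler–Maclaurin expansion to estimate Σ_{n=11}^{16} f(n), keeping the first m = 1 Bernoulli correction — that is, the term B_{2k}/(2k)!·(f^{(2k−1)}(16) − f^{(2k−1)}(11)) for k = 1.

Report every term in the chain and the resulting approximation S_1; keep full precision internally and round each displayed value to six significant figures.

∫_11^16 x·e^(−x/46) dx evaluates to 50.1883.
Boundary: ½(f(11) + f(16)) = ½(8.66043 + 11.2995) = 9.97999.
Running total after boundary: 60.1683.
Order-1 term: 1/12 · (0.460579 − 0.599042) = -0.0115385.

S_1 ≈ 60.1567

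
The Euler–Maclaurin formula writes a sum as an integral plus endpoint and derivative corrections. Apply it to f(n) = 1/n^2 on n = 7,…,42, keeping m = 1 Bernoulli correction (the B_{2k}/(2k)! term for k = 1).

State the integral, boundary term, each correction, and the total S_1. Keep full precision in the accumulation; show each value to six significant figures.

∫_7^42 1/x^2 dx evaluates to 0.119048.
½[f(7) + f(42)] = ½[0.0204082 + 0.000566893] = 0.0104875.
So far: 0.129535.
k=1: B_{2}/(2)! × [f^{(1)}(42) − f^{(1)}(7)] = 1/12 × (-2.69949e-05 − (-0.00583090)) = 0.000483659.

S_1 ≈ 0.130019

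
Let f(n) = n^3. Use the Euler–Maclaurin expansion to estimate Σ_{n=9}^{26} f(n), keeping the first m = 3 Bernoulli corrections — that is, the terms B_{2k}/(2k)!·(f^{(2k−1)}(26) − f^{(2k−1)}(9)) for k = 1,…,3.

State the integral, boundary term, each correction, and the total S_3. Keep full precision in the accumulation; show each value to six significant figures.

Integral: ∫_9^26 x^3 dx = 112604.
Endpoint term: (f(9) + f(26))/2 = (729.000 + 17576.0)/2 = 9152.50.
Integral + boundary = 121756.
Order-1 term: 1/12 · (2028.00 − 243.000) = 148.750.
After k=1: 121905.
Order-2 term: −1/720 · (6.00000 − 6.00000) = 0.00000.
After k=2: 121905.
Order-3 term: 1/30240 · (0.00000 − 0.00000) = 0.00000.

S_3 ≈ 121905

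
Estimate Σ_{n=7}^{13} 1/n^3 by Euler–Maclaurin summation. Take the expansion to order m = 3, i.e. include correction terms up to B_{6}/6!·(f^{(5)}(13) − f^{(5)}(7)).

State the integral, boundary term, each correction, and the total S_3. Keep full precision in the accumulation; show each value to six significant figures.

S_3 ≈ 0.00902550

∫_7^13 1/x^3 dx evaluates to 0.00724550.
Endpoint term: (f(7) + f(13))/2 = (0.00291545 + 0.000455166)/2 = 0.00168531.
Running total after boundary: 0.00893081.
k=1: B_{2}/(2)! × [f^{(1)}(13) − f^{(1)}(7)] = 1/12 × (-0.000105038 − (-0.00124948)) = 9.53701e-05.
Partial sum through k=1: 0.00902618.
k=2: B_{4}/(4)! × [f^{(3)}(13) − f^{(3)}(7)] = −1/720 × (-1.24306e-05 − (-0.000509992)) = -6.91057e-07.
Partial sum through k=2: 0.00902549.
k=3: B_{6}/(6)! × [f^{(5)}(13) − f^{(5)}(7)] = 1/30240 × (-3.08925e-06 − (-0.000437136)) = 1.43534e-08.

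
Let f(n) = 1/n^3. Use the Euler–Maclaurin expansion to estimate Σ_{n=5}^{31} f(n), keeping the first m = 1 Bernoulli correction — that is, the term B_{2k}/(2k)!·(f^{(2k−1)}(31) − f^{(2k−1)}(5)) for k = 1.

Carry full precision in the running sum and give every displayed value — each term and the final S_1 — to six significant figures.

S_1 ≈ 0.0238962

Integral: ∫_5^31 1/x^3 dx = 0.0194797.
½[f(5) + f(31)] = ½[0.00800000 + 3.35672e-05] = 0.00401678.
So far: 0.0234965.
k=1: B_{2}/(2)! × [f^{(1)}(31) − f^{(1)}(5)] = 1/12 × (-3.24844e-06 − (-0.00480000)) = 0.000399729.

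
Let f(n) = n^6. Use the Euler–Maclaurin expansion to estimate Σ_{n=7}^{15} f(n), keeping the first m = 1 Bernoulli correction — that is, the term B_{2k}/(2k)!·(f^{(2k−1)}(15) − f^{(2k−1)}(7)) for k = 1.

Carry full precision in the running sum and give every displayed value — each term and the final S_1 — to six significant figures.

The integral term ∫_7^15 x^6 dx = 2.42908e+07.
Boundary: ½(f(7) + f(15)) = ½(117649 + 1.13906e+07) = 5.75414e+06.
So far: 3.00450e+07.
Order-1 term: 1/12 · (4.55625e+06 − 100842) = 371284.

S_1 ≈ 3.04163e+07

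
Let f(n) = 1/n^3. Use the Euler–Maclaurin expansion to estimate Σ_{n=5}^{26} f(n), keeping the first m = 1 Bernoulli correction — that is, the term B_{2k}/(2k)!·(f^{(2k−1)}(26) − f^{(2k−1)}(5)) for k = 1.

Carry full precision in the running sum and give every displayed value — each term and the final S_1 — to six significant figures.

S_1 ≈ 0.0236883

The integral term ∫_5^26 1/x^3 dx = 0.0192604.
Boundary: ½(f(5) + f(26)) = ½(0.00800000 + 5.68958e-05) = 0.00402845.
Running total after boundary: 0.0232888.
Order-1 term: 1/12 · (-6.56490e-06 − (-0.00480000)) = 0.000399453.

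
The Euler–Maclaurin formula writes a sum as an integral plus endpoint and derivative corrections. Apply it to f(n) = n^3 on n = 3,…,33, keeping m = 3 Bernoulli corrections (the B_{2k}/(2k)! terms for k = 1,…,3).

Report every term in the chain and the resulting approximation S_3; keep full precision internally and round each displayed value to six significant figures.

S_3 ≈ 314712

The integral term ∫_3^33 x^3 dx = 296460.
½[f(3) + f(33)] = ½[27.0000 + 35937.0] = 17982.0.
Running total after boundary: 314442.
k=1: B_{2}/(2)! × [f^{(1)}(33) − f^{(1)}(3)] = 1/12 × (3267.00 − 27.0000) = 270.000.
Partial sum through k=1: 314712.
k=2: B_{4}/(4)! × [f^{(3)}(33) − f^{(3)}(3)] = −1/720 × (6.00000 − 6.00000) = 0.00000.
Partial sum through k=2: 314712.
k=3: B_{6}/(6)! × [f^{(5)}(33) − f^{(5)}(3)] = 1/30240 × (0.00000 − 0.00000) = 0.00000.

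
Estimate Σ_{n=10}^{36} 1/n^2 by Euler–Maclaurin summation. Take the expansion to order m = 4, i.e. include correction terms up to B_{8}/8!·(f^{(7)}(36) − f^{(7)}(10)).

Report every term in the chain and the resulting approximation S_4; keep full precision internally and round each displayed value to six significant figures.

S_4 ≈ 0.0777708

The integral term ∫_10^36 1/x^2 dx = 0.0722222.
Endpoint term: (f(10) + f(36))/2 = (0.0100000 + 0.000771605)/2 = 0.00538580.
So far: 0.0776080.
Correction k=1: B_{2}/2! · (f^{(1)}(36) − f^{(1)}(10)) = 1/12 · (-4.28669e-05 − (-0.00200000)) = 0.000163094.
After k=1: 0.0777711.
Correction k=2: B_{4}/4! · (f^{(3)}(36) − f^{(3)}(10)) = −1/720 · (-3.96916e-07 − (-0.000240000)) = -3.32782e-07.
After k=2: 0.0777708.
Correction k=3: B_{6}/6! · (f^{(5)}(36) − f^{(5)}(10)) = 1/30240 · (-9.18787e-09 − (-7.20000e-05)) = 2.38065e-09.
After k=3: 0.0777708.
Correction k=4: B_{8}/8! · (f^{(7)}(36) − f^{(7)}(10)) = −1/1209600 · (-3.97007e-10 − (-4.03200e-05)) = -3.33330e-11.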